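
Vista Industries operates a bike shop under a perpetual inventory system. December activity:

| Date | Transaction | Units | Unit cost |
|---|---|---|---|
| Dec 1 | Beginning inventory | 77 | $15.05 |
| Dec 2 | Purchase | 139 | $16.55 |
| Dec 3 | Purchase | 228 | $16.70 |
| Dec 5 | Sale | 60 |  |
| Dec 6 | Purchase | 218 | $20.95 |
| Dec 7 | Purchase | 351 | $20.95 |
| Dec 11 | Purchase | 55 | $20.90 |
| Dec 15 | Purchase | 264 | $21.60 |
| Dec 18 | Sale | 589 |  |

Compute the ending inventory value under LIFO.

Dec 5, 60 sold [LIFO — newest first]: 60 @ $16.70 = $1,002.00
Dec 18, 589 sold [LIFO — newest first]: 264 @ $21.60 + 55 @ $20.90 + 270 @ $20.95 = $12,508.40
Total COGS = $1,002.00 + $12,508.40 = $13,510.40
Ending inventory: 77 @ $15.05 + 139 @ $16.55 + 168 @ $16.70 + 218 @ $20.95 + 81 @ $20.95 = $12,528.95

Ending inventory = $12,528.95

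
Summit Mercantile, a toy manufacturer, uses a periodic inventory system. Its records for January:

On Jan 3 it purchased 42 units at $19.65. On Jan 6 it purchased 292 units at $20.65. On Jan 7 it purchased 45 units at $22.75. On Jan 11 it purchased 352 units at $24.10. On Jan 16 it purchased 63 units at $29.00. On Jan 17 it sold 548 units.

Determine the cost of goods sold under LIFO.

COGS = $13,151.15

Jan 17, 548 sold [LIFO — newest first]: 63 @ $29.00 + 352 @ $24.10 + 45 @ $22.75 + 88 @ $20.65 = $13,151.15
Ending inventory: 42 @ $19.65 + 204 @ $20.65 = $5,037.90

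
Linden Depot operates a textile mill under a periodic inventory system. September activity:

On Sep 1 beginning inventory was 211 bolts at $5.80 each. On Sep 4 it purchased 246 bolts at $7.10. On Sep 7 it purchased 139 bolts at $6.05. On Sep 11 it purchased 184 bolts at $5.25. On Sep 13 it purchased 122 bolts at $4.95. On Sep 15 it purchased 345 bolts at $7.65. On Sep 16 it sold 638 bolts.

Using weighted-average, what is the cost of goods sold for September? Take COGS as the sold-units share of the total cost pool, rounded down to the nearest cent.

COGS = $4,103.51

Sep 16, sell 638: 638/1247 × $8,020.50 → $4,103.51
Ending inventory (cost pool remaining) = $3,916.99
Check: goods available $8,020.50 = COGS $4,103.51 + ending $3,916.99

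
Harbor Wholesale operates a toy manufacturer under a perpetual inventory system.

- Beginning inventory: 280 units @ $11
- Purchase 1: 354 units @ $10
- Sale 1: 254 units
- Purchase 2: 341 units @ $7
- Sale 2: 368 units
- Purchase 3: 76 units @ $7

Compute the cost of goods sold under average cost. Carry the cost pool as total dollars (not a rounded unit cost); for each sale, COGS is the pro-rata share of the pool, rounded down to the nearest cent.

After Beginning: 280 on hand, pool $3,080.00 (≈ $11.0000 each)
After Purchase 1: 634 on hand, pool $6,620.00 (≈ $10.4416 each)
Sale 1, sell 254: 254/634 × $6,620.00 → $2,652.17
After Purchase 2: 721 on hand, pool $6,354.83 (≈ $8.8139 each)
Sale 2, sell 368: 368/721 × $6,354.83 → $3,243.51
After Purchase 3: 429 on hand, pool $3,643.32 (≈ $8.4926 each)
Total COGS = $2,652.17 + $3,243.51 = $5,895.68
Ending inventory (cost pool remaining) = $3,643.32
Check: goods available $9,539.00 = COGS $5,895.68 + ending $3,643.32

COGS = $5,895.68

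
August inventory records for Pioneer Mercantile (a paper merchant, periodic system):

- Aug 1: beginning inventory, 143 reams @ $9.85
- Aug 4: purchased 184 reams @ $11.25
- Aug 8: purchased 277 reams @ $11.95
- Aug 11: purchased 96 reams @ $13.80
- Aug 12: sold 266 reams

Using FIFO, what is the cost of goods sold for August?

COGS = $2,792.30

Aug 12, 266 sold [FIFO — oldest first]: 143 @ $9.85 + 123 @ $11.25 = $2,792.30
Ending inventory: 61 @ $11.25 + 277 @ $11.95 + 96 @ $13.80 = $5,321.20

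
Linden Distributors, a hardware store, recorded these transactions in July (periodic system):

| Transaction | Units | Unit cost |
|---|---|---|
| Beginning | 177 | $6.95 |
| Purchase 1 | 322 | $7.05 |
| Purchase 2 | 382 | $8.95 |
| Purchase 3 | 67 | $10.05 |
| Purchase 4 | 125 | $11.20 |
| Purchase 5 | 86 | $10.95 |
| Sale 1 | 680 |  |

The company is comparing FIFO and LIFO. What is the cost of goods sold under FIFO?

FIFO COGS: 177 @ $6.95 + 322 @ $7.05 + 181 @ $8.95 = $5,120.20
LIFO COGS: 86 @ $10.95 + 125 @ $11.20 + 67 @ $10.05 + 382 @ $8.95 + 20 @ $7.05 = $6,574.95

COGS = $5,120.20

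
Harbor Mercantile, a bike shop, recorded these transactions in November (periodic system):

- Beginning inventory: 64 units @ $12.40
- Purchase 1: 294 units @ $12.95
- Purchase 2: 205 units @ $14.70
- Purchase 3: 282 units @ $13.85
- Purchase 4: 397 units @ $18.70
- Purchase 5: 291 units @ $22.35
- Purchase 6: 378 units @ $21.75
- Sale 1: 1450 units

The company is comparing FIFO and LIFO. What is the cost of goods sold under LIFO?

COGS = $27,554.35

FIFO COGS: 64 @ $12.40 + 294 @ $12.95 + 205 @ $14.70 + 282 @ $13.85 + 397 @ $18.70 + 208 @ $22.35 = $23,592.80
LIFO COGS: 378 @ $21.75 + 291 @ $22.35 + 397 @ $18.70 + 282 @ $13.85 + 102 @ $14.70 = $27,554.35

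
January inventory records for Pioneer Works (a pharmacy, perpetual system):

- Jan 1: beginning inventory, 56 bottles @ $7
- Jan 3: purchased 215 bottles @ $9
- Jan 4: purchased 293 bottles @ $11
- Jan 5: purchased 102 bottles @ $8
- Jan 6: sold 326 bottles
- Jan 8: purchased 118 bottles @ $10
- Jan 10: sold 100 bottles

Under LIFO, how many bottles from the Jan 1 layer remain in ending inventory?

Jan 6, 326 sold [LIFO — newest first]: 102 @ $8 + 224 @ $11 = $3,280
Jan 10, 100 sold [LIFO — newest first]: 100 @ $10 = $1,000
Total COGS = $3,280 + $1,000 = $4,280
Ending inventory: 56 @ $7 + 215 @ $9 + 69 @ $11 + 18 @ $10 = $3,266
Check: goods available $7,546 = COGS $4,280 + ending $3,266

56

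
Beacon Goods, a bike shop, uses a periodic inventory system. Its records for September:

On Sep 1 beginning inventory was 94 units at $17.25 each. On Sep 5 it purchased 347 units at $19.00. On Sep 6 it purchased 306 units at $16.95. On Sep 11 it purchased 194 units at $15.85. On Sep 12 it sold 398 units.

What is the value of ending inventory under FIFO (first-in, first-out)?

Ending inventory = $9,078.60

Sep 12, 398 sold [FIFO — oldest first]: 94 @ $17.25 + 304 @ $19.00 = $7,397.50
Ending inventory: 43 @ $19.00 + 306 @ $16.95 + 194 @ $15.85 = $9,078.60
Check: goods available $16,476.10 = COGS $7,397.50 + ending $9,078.60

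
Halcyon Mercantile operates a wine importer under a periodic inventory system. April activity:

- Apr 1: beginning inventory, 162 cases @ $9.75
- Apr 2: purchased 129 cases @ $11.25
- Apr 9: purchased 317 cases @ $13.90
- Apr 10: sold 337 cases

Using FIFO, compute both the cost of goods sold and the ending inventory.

COGS = $3,670.15; ending inventory = $3,766.90

Apr 10, 337 sold [FIFO — oldest first]: 162 @ $9.75 + 129 @ $11.25 + 46 @ $13.90 = $3,670.15
Ending inventory: 271 @ $13.90 = $3,766.90
Check: goods available $7,437.05 = COGS $3,670.15 + ending $3,766.90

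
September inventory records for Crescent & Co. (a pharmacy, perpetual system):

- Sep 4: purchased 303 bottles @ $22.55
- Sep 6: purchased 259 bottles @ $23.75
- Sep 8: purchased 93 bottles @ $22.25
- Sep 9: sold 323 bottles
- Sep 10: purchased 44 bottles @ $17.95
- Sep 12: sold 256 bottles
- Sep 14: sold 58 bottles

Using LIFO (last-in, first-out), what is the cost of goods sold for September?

Sep 9, 323 sold [LIFO — newest first]: 93 @ $22.25 + 230 @ $23.75 = $7,531.75
Sep 12, 256 sold [LIFO — newest first]: 44 @ $17.95 + 29 @ $23.75 + 183 @ $22.55 = $5,605.20
Sep 14, 58 sold [LIFO — newest first]: 58 @ $22.55 = $1,307.90
Total COGS = $7,531.75 + $5,605.20 + $1,307.90 = $14,444.85
Ending inventory: 62 @ $22.55 = $1,398.10
Check: goods available $15,842.95 = COGS $14,444.85 + ending $1,398.10

COGS = $14,444.85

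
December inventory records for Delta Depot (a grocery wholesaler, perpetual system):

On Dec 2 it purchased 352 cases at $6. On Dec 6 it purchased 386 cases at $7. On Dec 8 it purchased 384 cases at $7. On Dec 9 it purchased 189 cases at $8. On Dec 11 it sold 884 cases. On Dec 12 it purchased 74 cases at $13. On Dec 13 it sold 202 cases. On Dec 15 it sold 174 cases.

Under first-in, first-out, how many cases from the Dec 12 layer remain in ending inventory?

74

Dec 11, 884 sold [FIFO — oldest first]: 352 @ $6 + 386 @ $7 + 146 @ $7 = $5,836
Dec 13, 202 sold [FIFO — oldest first]: 202 @ $7 = $1,414
Dec 15, 174 sold [FIFO — oldest first]: 36 @ $7 + 138 @ $8 = $1,356
Total COGS = $5,836 + $1,414 + $1,356 = $8,606
Ending inventory: 51 @ $8 + 74 @ $13 = $1,370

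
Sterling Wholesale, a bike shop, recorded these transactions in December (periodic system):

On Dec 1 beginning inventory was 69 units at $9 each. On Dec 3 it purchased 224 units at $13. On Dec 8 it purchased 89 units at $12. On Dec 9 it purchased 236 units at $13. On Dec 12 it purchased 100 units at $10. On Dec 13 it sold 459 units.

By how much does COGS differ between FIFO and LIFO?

FIFO COGS: 69 @ $9 + 224 @ $13 + 89 @ $12 + 77 @ $13 = $5,602
LIFO COGS: 100 @ $10 + 236 @ $13 + 89 @ $12 + 34 @ $13 = $5,578
Difference = |$5,602 − $5,578| = $24

$24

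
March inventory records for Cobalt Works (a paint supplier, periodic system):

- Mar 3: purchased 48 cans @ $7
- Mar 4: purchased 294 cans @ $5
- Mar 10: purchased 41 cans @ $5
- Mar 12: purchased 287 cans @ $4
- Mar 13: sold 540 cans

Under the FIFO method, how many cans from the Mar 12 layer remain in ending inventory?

Mar 13, 540 sold [FIFO — oldest first]: 48 @ $7 + 294 @ $5 + 41 @ $5 + 157 @ $4 = $2,639
Ending inventory: 130 @ $4 = $520

130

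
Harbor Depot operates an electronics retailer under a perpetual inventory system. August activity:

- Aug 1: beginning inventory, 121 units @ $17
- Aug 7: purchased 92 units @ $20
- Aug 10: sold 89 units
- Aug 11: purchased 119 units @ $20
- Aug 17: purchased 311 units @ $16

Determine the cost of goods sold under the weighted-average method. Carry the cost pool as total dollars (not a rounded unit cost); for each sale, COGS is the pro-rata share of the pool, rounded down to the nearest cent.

After Aug 1: 121 on hand, pool $2,057.00 (≈ $17.0000 each)
After Aug 7: 213 on hand, pool $3,897.00 (≈ $18.2958 each)
Aug 10, sell 89: 89/213 × $3,897.00 → $1,628.32
After Aug 11: 243 on hand, pool $4,648.68 (≈ $19.1304 each)
After Aug 17: 554 on hand, pool $9,624.68 (≈ $17.3731 each)
Ending inventory (cost pool remaining) = $9,624.68

COGS = $1,628.32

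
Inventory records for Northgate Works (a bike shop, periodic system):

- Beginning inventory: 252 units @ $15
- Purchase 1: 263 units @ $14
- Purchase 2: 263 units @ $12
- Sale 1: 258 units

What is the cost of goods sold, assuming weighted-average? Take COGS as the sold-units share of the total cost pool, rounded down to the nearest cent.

Sale 1, sell 258: 258/778 × $10,618.00 → $3,521.13
Ending inventory (cost pool remaining) = $7,096.87

COGS = $3,521.13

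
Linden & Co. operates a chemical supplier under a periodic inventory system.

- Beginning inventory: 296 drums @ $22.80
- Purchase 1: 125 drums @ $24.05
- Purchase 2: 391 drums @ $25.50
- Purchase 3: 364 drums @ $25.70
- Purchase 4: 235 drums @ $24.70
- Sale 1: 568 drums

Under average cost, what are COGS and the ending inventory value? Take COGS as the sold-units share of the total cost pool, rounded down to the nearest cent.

COGS = $14,042.94; ending inventory = $20,841.91

Sale 1, sell 568: 568/1411 × $34,884.85 → $14,042.94
Ending inventory (cost pool remaining) = $20,841.91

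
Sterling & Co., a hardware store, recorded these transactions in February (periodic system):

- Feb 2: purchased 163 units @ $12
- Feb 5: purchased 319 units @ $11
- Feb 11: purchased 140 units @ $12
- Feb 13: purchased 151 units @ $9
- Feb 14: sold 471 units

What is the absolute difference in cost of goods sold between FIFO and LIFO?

FIFO COGS: 163 @ $12 + 308 @ $11 = $5,344
LIFO COGS: 151 @ $9 + 140 @ $12 + 180 @ $11 = $5,019
Difference = |$5,344 − $5,019| = $325

$325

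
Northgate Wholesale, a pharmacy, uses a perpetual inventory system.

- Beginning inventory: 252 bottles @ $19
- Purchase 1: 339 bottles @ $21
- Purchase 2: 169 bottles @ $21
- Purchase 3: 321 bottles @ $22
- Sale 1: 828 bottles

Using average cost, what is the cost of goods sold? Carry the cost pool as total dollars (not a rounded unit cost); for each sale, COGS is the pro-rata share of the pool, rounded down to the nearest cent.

COGS = $17,247.82

After Beginning: 252 on hand, pool $4,788.00 (≈ $19.0000 each)
After Purchase 1: 591 on hand, pool $11,907.00 (≈ $20.1472 each)
After Purchase 2: 760 on hand, pool $15,456.00 (≈ $20.3368 each)
After Purchase 3: 1081 on hand, pool $22,518.00 (≈ $20.8307 each)
Sale 1, sell 828: 828/1081 × $22,518.00 → $17,247.82
Ending inventory (cost pool remaining) = $5,270.18
Check: goods available $22,518.00 = COGS $17,247.82 + ending $5,270.18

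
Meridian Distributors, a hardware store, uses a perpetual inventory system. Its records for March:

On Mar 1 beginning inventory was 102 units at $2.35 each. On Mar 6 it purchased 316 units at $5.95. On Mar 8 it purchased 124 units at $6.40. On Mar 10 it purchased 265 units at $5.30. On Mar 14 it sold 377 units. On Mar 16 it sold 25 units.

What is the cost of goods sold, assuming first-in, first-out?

Mar 14, 377 sold [FIFO — oldest first]: 102 @ $2.35 + 275 @ $5.95 = $1,875.95
Mar 16, 25 sold [FIFO — oldest first]: 25 @ $5.95 = $148.75
Total COGS = $1,875.95 + $148.75 = $2,024.70
Ending inventory: 16 @ $5.95 + 124 @ $6.40 + 265 @ $5.30 = $2,293.30

COGS = $2,024.70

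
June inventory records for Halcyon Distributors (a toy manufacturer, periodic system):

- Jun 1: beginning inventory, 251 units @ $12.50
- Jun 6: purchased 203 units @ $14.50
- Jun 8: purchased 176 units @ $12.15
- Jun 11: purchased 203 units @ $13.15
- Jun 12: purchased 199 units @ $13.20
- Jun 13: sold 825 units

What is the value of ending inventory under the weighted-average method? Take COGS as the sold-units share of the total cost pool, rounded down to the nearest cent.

Jun 13, sell 825: 825/1032 × $13,515.65 → $10,804.66
Ending inventory (cost pool remaining) = $2,710.99

Ending inventory = $2,710.99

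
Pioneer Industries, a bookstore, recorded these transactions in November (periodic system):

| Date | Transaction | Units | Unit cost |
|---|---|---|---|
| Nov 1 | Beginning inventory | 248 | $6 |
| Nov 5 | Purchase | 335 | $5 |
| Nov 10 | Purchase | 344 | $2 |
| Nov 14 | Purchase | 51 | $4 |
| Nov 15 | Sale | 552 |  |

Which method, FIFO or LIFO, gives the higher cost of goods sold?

FIFO COGS: 248 @ $6 + 304 @ $5 = $3,008
LIFO COGS: 51 @ $4 + 344 @ $2 + 157 @ $5 = $1,677

FIFO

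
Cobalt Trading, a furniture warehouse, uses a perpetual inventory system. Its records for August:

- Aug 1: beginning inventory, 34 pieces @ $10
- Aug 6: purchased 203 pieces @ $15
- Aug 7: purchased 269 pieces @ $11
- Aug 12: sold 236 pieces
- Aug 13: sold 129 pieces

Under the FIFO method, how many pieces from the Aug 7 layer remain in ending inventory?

141

Aug 12, 236 sold [FIFO — oldest first]: 34 @ $10 + 202 @ $15 = $3,370
Aug 13, 129 sold [FIFO — oldest first]: 1 @ $15 + 128 @ $11 = $1,423
Total COGS = $3,370 + $1,423 = $4,793
Ending inventory: 141 @ $11 = $1,551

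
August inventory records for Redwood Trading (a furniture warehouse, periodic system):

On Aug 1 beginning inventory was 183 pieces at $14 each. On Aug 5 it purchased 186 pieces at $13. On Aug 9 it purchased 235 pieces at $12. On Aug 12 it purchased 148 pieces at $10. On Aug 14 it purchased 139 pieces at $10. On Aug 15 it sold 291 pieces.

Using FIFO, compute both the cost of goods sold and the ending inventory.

COGS = $3,966; ending inventory = $6,704

Aug 15, 291 sold [FIFO — oldest first]: 183 @ $14 + 108 @ $13 = $3,966
Ending inventory: 78 @ $13 + 235 @ $12 + 148 @ $10 + 139 @ $10 = $6,704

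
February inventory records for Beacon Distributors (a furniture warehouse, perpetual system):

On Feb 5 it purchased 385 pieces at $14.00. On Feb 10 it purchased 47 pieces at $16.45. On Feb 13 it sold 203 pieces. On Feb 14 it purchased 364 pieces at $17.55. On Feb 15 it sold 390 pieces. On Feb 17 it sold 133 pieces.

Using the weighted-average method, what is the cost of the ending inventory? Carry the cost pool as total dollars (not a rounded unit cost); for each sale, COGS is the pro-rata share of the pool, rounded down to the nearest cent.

After Feb 5: 385 on hand, pool $5,390.00 (≈ $14.0000 each)
After Feb 10: 432 on hand, pool $6,163.15 (≈ $14.2666 each)
Feb 13, sell 203: 203/432 × $6,163.15 → $2,896.10
After Feb 14: 593 on hand, pool $9,655.25 (≈ $16.2820 each)
Feb 15, sell 390: 390/593 × $9,655.25 → $6,349.99
Feb 17, sell 133: 133/203 × $3,305.26 → $2,165.51
Total COGS = $2,896.10 + $6,349.99 + $2,165.51 = $11,411.60
Ending inventory (cost pool remaining) = $1,139.75

Ending inventory = $1,139.75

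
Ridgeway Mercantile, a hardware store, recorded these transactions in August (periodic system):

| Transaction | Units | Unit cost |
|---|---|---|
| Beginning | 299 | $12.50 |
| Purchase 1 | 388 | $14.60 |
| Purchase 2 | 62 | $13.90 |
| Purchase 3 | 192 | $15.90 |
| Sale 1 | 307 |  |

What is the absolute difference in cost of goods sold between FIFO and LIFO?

FIFO COGS: 299 @ $12.50 + 8 @ $14.60 = $3,854.30
LIFO COGS: 192 @ $15.90 + 62 @ $13.90 + 53 @ $14.60 = $4,688.40
Difference = |$3,854.30 − $4,688.40| = $834.10

$834.10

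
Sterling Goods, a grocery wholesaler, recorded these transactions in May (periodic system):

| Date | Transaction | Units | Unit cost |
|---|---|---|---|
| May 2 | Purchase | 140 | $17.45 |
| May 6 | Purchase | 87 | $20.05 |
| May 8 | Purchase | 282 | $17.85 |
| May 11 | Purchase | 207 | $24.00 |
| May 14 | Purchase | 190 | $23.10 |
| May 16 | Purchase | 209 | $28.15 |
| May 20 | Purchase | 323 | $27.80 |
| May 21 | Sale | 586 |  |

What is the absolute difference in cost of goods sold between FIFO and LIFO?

$5,041.10

FIFO COGS: 140 @ $17.45 + 87 @ $20.05 + 282 @ $17.85 + 77 @ $24.00 = $11,069.05
LIFO COGS: 323 @ $27.80 + 209 @ $28.15 + 54 @ $23.10 = $16,110.15
Difference = |$11,069.05 − $16,110.15| = $5,041.10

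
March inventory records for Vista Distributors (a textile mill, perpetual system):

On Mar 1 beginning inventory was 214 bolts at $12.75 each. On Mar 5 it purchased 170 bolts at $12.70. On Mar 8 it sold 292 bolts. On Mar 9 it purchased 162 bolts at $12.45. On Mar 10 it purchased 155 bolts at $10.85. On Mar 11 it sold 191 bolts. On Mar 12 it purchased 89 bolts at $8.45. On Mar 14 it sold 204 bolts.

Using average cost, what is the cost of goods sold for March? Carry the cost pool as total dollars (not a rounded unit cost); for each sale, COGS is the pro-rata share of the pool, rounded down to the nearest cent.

After Mar 1: 214 on hand, pool $2,728.50 (≈ $12.7500 each)
After Mar 5: 384 on hand, pool $4,887.50 (≈ $12.7279 each)
Mar 8, sell 292: 292/384 × $4,887.50 → $3,716.53
After Mar 9: 254 on hand, pool $3,187.87 (≈ $12.5507 each)
After Mar 10: 409 on hand, pool $4,869.62 (≈ $11.9062 each)
Mar 11, sell 191: 191/409 × $4,869.62 → $2,274.07
After Mar 12: 307 on hand, pool $3,347.60 (≈ $10.9042 each)
Mar 14, sell 204: 204/307 × $3,347.60 → $2,224.46
Total COGS = $3,716.53 + $2,274.07 + $2,224.46 = $8,215.06
Ending inventory (cost pool remaining) = $1,123.14

COGS = $8,215.06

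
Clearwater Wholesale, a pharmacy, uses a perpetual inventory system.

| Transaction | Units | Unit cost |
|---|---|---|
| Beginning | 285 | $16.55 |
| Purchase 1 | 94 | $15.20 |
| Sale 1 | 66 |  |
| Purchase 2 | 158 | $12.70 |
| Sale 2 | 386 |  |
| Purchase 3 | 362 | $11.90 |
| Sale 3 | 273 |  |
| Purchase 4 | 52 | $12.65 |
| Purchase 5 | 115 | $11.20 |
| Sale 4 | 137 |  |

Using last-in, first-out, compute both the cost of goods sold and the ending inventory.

Sale 1 (66) [LIFO — newest first]: 66 @ $15.20 = $1,003.20
Sale 2 (386) [LIFO — newest first]: 158 @ $12.70 + 28 @ $15.20 + 200 @ $16.55 = $5,742.20
Sale 3 (273) [LIFO — newest first]: 273 @ $11.90 = $3,248.70
Sale 4 (137) [LIFO — newest first]: 115 @ $11.20 + 22 @ $12.65 = $1,566.30
Total COGS = $1,003.20 + $5,742.20 + $3,248.70 + $1,566.30 = $11,560.40
Ending inventory: 85 @ $16.55 + 89 @ $11.90 + 30 @ $12.65 = $2,845.35
Check: goods available $14,405.75 = COGS $11,560.40 + ending $2,845.35

COGS = $11,560.40; ending inventory = $2,845.35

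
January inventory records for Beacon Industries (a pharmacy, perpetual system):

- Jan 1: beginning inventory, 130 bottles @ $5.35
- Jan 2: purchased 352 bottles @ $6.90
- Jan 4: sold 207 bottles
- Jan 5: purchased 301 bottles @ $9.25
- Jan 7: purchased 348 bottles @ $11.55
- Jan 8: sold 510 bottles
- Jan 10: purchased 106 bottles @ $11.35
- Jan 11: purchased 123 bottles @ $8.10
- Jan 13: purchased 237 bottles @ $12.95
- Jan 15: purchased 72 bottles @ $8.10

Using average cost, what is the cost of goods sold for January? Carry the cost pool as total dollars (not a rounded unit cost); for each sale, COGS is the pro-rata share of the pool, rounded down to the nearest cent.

After Jan 1: 130 on hand, pool $695.50 (≈ $5.3500 each)
After Jan 2: 482 on hand, pool $3,124.30 (≈ $6.4820 each)
Jan 4, sell 207: 207/482 × $3,124.30 → $1,341.76
After Jan 5: 576 on hand, pool $4,566.79 (≈ $7.9285 each)
After Jan 7: 924 on hand, pool $8,586.19 (≈ $9.2924 each)
Jan 8, sell 510: 510/924 × $8,586.19 → $4,739.13
After Jan 10: 520 on hand, pool $5,050.16 (≈ $9.7118 each)
After Jan 11: 643 on hand, pool $6,046.46 (≈ $9.4035 each)
After Jan 13: 880 on hand, pool $9,115.61 (≈ $10.3586 each)
After Jan 15: 952 on hand, pool $9,698.81 (≈ $10.1878 each)
Total COGS = $1,341.76 + $4,739.13 = $6,080.89
Ending inventory (cost pool remaining) = $9,698.81
Check: goods available $15,779.70 = COGS $6,080.89 + ending $9,698.81

COGS = $6,080.89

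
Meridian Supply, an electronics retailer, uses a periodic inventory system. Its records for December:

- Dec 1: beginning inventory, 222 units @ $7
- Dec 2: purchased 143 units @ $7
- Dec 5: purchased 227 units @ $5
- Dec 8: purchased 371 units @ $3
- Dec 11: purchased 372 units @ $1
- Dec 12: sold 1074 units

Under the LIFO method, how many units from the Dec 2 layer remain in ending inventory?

39

Dec 12, 1074 sold [LIFO — newest first]: 372 @ $1 + 371 @ $3 + 227 @ $5 + 104 @ $7 = $3,348
Ending inventory: 222 @ $7 + 39 @ $7 = $1,827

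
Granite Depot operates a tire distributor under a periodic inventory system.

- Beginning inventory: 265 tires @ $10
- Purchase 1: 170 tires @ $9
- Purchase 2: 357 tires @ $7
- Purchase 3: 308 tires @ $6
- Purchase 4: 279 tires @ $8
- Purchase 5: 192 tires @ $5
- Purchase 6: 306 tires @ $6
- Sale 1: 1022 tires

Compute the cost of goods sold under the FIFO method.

COGS = $8,059

Sale 1 (1022) [FIFO — oldest first]: 265 @ $10 + 170 @ $9 + 357 @ $7 + 230 @ $6 = $8,059
Ending inventory: 78 @ $6 + 279 @ $8 + 192 @ $5 + 306 @ $6 = $5,496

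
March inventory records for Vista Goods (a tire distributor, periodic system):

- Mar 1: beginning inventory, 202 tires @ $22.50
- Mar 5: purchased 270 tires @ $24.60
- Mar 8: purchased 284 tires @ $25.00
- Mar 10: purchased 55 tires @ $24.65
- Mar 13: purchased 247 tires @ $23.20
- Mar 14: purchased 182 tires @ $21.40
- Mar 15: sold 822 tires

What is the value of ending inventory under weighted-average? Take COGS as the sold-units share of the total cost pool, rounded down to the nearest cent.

Ending inventory = $9,866.14

Mar 15, sell 822: 822/1240 × $29,267.95 → $19,401.81
Ending inventory (cost pool remaining) = $9,866.14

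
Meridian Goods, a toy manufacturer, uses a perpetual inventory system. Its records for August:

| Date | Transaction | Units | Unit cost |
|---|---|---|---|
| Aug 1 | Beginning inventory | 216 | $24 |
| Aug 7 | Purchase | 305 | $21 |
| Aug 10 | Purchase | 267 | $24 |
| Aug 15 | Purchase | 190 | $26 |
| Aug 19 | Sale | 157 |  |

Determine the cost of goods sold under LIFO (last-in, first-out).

Aug 19, 157 sold [LIFO — newest first]: 157 @ $26 = $4,082
Ending inventory: 216 @ $24 + 305 @ $21 + 267 @ $24 + 33 @ $26 = $18,855
Check: goods available $22,937 = COGS $4,082 + ending $18,855

COGS = $4,082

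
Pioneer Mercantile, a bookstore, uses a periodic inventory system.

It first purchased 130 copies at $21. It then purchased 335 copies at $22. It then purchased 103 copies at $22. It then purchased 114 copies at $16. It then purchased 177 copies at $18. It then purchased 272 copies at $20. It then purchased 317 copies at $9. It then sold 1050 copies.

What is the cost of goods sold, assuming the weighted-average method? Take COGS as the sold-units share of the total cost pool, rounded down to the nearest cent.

COGS = $18,613.57

Sale 1, sell 1050: 1050/1448 × $25,669.00 → $18,613.57
Ending inventory (cost pool remaining) = $7,055.43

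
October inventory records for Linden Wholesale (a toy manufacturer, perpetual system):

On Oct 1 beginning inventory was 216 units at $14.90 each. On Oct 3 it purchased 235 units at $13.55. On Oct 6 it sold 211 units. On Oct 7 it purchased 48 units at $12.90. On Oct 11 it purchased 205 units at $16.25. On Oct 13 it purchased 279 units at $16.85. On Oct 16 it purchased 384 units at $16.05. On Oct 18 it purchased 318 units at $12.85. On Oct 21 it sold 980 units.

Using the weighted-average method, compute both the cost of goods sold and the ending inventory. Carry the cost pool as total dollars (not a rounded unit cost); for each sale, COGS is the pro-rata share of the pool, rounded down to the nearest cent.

COGS = $17,827.29; ending inventory = $7,476.46

After Oct 1: 216 on hand, pool $3,218.40 (≈ $14.9000 each)
After Oct 3: 451 on hand, pool $6,402.65 (≈ $14.1966 each)
Oct 6, sell 211: 211/451 × $6,402.65 → $2,995.47
After Oct 7: 288 on hand, pool $4,026.38 (≈ $13.9805 each)
After Oct 11: 493 on hand, pool $7,357.63 (≈ $14.9242 each)
After Oct 13: 772 on hand, pool $12,058.78 (≈ $15.6202 each)
After Oct 16: 1156 on hand, pool $18,221.98 (≈ $15.7630 each)
After Oct 18: 1474 on hand, pool $22,308.28 (≈ $15.1345 each)
Oct 21, sell 980: 980/1474 × $22,308.28 → $14,831.82
Total COGS = $2,995.47 + $14,831.82 = $17,827.29
Ending inventory (cost pool remaining) = $7,476.46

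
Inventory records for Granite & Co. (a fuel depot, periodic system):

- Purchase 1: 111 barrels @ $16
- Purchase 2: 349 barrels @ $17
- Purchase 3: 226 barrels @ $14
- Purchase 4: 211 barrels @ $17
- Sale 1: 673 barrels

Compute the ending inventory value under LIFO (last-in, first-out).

Sale 1 (673) [LIFO — newest first]: 211 @ $17 + 226 @ $14 + 236 @ $17 = $10,763
Ending inventory: 111 @ $16 + 113 @ $17 = $3,697

Ending inventory = $3,697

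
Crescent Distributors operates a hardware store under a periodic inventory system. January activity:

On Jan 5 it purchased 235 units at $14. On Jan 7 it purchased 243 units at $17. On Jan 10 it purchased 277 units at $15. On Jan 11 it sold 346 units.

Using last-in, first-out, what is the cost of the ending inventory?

Ending inventory = $6,248

Jan 11, 346 sold [LIFO — newest first]: 277 @ $15 + 69 @ $17 = $5,328
Ending inventory: 235 @ $14 + 174 @ $17 = $6,248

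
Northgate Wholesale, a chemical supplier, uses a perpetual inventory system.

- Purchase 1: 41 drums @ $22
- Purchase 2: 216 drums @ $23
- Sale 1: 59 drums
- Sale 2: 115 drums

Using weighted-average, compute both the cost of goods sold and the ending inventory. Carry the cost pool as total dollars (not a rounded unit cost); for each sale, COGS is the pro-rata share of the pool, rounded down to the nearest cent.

COGS = $3,974.23; ending inventory = $1,895.77

After Purchase 1: 41 on hand, pool $902.00 (≈ $22.0000 each)
After Purchase 2: 257 on hand, pool $5,870.00 (≈ $22.8405 each)
Sale 1, sell 59: 59/257 × $5,870.00 → $1,347.58
Sale 2, sell 115: 115/198 × $4,522.42 → $2,626.65
Total COGS = $1,347.58 + $2,626.65 = $3,974.23
Ending inventory (cost pool remaining) = $1,895.77
Check: goods available $5,870.00 = COGS $3,974.23 + ending $1,895.77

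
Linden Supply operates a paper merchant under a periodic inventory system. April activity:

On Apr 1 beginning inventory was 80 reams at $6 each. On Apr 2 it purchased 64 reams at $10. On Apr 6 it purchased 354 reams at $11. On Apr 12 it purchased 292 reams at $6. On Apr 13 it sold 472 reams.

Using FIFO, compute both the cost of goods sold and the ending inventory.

COGS = $4,728; ending inventory = $2,038

Apr 13, 472 sold [FIFO — oldest first]: 80 @ $6 + 64 @ $10 + 328 @ $11 = $4,728
Ending inventory: 26 @ $11 + 292 @ $6 = $2,038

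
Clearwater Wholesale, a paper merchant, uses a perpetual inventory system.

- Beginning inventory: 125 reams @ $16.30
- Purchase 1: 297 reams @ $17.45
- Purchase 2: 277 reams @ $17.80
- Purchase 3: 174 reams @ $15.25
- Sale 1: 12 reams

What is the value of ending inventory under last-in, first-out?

Ending inventory = $14,621.25

Sale 1 (12) [LIFO — newest first]: 12 @ $15.25 = $183.00
Ending inventory: 125 @ $16.30 + 297 @ $17.45 + 277 @ $17.80 + 162 @ $15.25 = $14,621.25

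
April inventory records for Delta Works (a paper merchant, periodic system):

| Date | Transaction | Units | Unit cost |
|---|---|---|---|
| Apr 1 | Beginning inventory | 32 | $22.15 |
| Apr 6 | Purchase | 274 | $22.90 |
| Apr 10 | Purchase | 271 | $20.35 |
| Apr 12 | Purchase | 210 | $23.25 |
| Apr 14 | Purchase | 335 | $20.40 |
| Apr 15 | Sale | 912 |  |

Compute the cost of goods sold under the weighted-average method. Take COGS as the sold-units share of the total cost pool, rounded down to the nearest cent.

COGS = $19,682.57

Apr 15, sell 912: 912/1122 × $24,214.75 → $19,682.57
Ending inventory (cost pool remaining) = $4,532.18
Check: goods available $24,214.75 = COGS $19,682.57 + ending $4,532.18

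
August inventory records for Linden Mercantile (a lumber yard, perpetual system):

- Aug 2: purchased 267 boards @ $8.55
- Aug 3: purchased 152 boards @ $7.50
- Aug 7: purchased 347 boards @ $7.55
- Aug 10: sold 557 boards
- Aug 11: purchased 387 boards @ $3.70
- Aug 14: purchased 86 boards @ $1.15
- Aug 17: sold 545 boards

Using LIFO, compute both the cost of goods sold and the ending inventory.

COGS = $6,402.15; ending inventory = $1,171.35

Aug 10, 557 sold [LIFO — newest first]: 347 @ $7.55 + 152 @ $7.50 + 58 @ $8.55 = $4,255.75
Aug 17, 545 sold [LIFO — newest first]: 86 @ $1.15 + 387 @ $3.70 + 72 @ $8.55 = $2,146.40
Total COGS = $4,255.75 + $2,146.40 = $6,402.15
Ending inventory: 137 @ $8.55 = $1,171.35
Check: goods available $7,573.50 = COGS $6,402.15 + ending $1,171.35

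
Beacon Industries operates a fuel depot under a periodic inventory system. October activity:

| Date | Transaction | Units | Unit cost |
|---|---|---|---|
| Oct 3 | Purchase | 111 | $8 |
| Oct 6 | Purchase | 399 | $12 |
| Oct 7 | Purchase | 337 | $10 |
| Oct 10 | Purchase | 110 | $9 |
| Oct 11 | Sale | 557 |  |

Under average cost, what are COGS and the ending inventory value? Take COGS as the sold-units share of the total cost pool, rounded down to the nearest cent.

Oct 11, sell 557: 557/957 × $10,036.00 → $5,841.22
Ending inventory (cost pool remaining) = $4,194.78
Check: goods available $10,036.00 = COGS $5,841.22 + ending $4,194.78

COGS = $5,841.22; ending inventory = $4,194.78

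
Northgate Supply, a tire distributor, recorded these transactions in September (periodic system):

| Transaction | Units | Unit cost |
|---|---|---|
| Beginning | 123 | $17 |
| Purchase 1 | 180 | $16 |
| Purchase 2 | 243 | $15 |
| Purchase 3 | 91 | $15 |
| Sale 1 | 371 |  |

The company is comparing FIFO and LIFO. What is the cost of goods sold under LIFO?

FIFO COGS: 123 @ $17 + 180 @ $16 + 68 @ $15 = $5,991
LIFO COGS: 91 @ $15 + 243 @ $15 + 37 @ $16 = $5,602

COGS = $5,602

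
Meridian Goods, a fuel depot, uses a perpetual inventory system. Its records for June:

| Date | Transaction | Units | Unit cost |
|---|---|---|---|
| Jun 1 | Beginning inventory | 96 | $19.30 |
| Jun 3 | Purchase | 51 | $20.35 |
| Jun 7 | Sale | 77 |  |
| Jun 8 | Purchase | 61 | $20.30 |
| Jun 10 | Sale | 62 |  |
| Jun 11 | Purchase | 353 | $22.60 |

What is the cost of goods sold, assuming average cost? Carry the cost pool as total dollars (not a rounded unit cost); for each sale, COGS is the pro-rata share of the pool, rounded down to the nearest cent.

After Jun 1: 96 on hand, pool $1,852.80 (≈ $19.3000 each)
After Jun 3: 147 on hand, pool $2,890.65 (≈ $19.6643 each)
Jun 7, sell 77: 77/147 × $2,890.65 → $1,514.15
After Jun 8: 131 on hand, pool $2,614.80 (≈ $19.9603 each)
Jun 10, sell 62: 62/131 × $2,614.80 → $1,237.53
After Jun 11: 422 on hand, pool $9,355.07 (≈ $22.1684 each)
Total COGS = $1,514.15 + $1,237.53 = $2,751.68
Ending inventory (cost pool remaining) = $9,355.07

COGS = $2,751.68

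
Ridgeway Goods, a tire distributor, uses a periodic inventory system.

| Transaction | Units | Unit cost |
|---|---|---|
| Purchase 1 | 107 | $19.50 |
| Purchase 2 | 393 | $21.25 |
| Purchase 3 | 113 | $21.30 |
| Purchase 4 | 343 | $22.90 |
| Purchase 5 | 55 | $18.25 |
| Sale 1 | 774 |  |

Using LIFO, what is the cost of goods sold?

COGS = $16,854.10

Sale 1 (774) [LIFO — newest first]: 55 @ $18.25 + 343 @ $22.90 + 113 @ $21.30 + 263 @ $21.25 = $16,854.10
Ending inventory: 107 @ $19.50 + 130 @ $21.25 = $4,849.00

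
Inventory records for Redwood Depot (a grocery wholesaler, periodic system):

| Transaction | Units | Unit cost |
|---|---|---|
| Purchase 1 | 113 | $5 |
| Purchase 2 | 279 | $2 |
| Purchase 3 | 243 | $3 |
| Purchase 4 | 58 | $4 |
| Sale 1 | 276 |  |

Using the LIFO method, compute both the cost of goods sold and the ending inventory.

COGS = $886; ending inventory = $1,198

Sale 1 (276) [LIFO — newest first]: 58 @ $4 + 218 @ $3 = $886
Ending inventory: 113 @ $5 + 279 @ $2 + 25 @ $3 = $1,198
Check: goods available $2,084 = COGS $886 + ending $1,198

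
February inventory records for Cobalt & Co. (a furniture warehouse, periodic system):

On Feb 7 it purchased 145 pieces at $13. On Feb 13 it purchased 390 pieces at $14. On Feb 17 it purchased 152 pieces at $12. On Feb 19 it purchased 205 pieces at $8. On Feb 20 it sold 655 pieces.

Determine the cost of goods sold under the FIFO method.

COGS = $8,785

Feb 20, 655 sold [FIFO — oldest first]: 145 @ $13 + 390 @ $14 + 120 @ $12 = $8,785
Ending inventory: 32 @ $12 + 205 @ $8 = $2,024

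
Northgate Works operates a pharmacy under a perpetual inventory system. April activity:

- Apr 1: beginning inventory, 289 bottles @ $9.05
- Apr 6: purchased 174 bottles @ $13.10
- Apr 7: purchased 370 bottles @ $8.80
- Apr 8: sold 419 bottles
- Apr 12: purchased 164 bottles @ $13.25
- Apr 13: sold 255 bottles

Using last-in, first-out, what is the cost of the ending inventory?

Ending inventory = $3,060.85

Apr 8, 419 sold [LIFO — newest first]: 370 @ $8.80 + 49 @ $13.10 = $3,897.90
Apr 13, 255 sold [LIFO — newest first]: 164 @ $13.25 + 91 @ $13.10 = $3,365.10
Total COGS = $3,897.90 + $3,365.10 = $7,263.00
Ending inventory: 289 @ $9.05 + 34 @ $13.10 = $3,060.85
Check: goods available $10,323.85 = COGS $7,263.00 + ending $3,060.85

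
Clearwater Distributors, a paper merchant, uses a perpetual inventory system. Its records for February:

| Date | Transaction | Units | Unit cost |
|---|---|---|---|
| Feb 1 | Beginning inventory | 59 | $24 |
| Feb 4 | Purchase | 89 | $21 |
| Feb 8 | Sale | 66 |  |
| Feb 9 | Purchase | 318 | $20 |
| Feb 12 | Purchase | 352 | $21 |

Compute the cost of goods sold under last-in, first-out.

COGS = $1,386

Feb 8, 66 sold [LIFO — newest first]: 66 @ $21 = $1,386
Ending inventory: 59 @ $24 + 23 @ $21 + 318 @ $20 + 352 @ $21 = $15,651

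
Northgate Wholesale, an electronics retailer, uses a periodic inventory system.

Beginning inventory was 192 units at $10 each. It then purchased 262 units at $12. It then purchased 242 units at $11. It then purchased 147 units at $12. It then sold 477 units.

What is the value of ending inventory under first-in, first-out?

Sale 1 (477) [FIFO — oldest first]: 192 @ $10 + 262 @ $12 + 23 @ $11 = $5,317
Ending inventory: 219 @ $11 + 147 @ $12 = $4,173
Check: goods available $9,490 = COGS $5,317 + ending $4,173

Ending inventory = $4,173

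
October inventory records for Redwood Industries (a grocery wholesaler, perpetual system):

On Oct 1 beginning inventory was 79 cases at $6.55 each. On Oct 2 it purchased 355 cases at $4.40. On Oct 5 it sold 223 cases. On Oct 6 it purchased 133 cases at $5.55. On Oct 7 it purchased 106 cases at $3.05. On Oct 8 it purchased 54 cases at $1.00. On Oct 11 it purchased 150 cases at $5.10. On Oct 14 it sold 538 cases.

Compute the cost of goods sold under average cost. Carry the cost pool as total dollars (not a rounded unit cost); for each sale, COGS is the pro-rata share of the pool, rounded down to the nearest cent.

After Oct 1: 79 on hand, pool $517.45 (≈ $6.5500 each)
After Oct 2: 434 on hand, pool $2,079.45 (≈ $4.7914 each)
Oct 5, sell 223: 223/434 × $2,079.45 → $1,068.47
After Oct 6: 344 on hand, pool $1,749.13 (≈ $5.0847 each)
After Oct 7: 450 on hand, pool $2,072.43 (≈ $4.6054 each)
After Oct 8: 504 on hand, pool $2,126.43 (≈ $4.2191 each)
After Oct 11: 654 on hand, pool $2,891.43 (≈ $4.4211 each)
Oct 14, sell 538: 538/654 × $2,891.43 → $2,378.57
Total COGS = $1,068.47 + $2,378.57 = $3,447.04
Ending inventory (cost pool remaining) = $512.86

COGS = $3,447.04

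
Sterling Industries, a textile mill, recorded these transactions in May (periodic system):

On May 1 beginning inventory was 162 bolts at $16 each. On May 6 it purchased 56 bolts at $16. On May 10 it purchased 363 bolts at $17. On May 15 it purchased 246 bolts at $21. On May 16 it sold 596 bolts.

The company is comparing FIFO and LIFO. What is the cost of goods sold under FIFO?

FIFO COGS: 162 @ $16 + 56 @ $16 + 363 @ $17 + 15 @ $21 = $9,974
LIFO COGS: 246 @ $21 + 350 @ $17 = $11,116

COGS = $9,974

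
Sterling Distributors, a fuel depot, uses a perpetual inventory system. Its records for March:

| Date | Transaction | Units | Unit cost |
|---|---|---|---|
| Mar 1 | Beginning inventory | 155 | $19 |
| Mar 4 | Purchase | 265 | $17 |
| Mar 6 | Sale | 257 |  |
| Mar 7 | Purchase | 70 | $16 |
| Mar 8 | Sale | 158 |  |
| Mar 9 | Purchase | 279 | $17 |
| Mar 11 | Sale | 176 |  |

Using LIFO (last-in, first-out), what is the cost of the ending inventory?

Mar 6, 257 sold [LIFO — newest first]: 257 @ $17 = $4,369
Mar 8, 158 sold [LIFO — newest first]: 70 @ $16 + 8 @ $17 + 80 @ $19 = $2,776
Mar 11, 176 sold [LIFO — newest first]: 176 @ $17 = $2,992
Total COGS = $4,369 + $2,776 + $2,992 = $10,137
Ending inventory: 75 @ $19 + 103 @ $17 = $3,176
Check: goods available $13,313 = COGS $10,137 + ending $3,176

Ending inventory = $3,176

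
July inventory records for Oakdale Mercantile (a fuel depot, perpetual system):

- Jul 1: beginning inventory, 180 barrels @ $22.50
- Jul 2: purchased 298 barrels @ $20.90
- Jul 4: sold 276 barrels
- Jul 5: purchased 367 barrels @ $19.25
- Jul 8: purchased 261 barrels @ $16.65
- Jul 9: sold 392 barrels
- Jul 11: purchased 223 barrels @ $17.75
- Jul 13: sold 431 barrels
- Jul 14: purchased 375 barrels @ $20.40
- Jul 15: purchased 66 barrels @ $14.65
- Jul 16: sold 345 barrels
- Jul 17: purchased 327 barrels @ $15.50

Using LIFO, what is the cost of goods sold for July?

COGS = $27,256.55

Jul 4, 276 sold [LIFO — newest first]: 276 @ $20.90 = $5,768.40
Jul 9, 392 sold [LIFO — newest first]: 261 @ $16.65 + 131 @ $19.25 = $6,867.40
Jul 13, 431 sold [LIFO — newest first]: 223 @ $17.75 + 208 @ $19.25 = $7,962.25
Jul 16, 345 sold [LIFO — newest first]: 66 @ $14.65 + 279 @ $20.40 = $6,658.50
Total COGS = $5,768.40 + $6,867.40 + $7,962.25 + $6,658.50 = $27,256.55
Ending inventory: 180 @ $22.50 + 22 @ $20.90 + 28 @ $19.25 + 96 @ $20.40 + 327 @ $15.50 = $12,075.70
Check: goods available $39,332.25 = COGS $27,256.55 + ending $12,075.70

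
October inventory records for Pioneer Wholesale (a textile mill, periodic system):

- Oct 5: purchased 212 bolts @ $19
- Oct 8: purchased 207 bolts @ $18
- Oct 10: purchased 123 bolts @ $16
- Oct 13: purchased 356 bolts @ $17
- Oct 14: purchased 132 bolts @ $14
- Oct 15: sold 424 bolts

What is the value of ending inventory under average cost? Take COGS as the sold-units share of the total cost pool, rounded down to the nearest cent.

Oct 15, sell 424: 424/1030 × $17,622.00 → $7,254.10
Ending inventory (cost pool remaining) = $10,367.90

Ending inventory = $10,367.90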